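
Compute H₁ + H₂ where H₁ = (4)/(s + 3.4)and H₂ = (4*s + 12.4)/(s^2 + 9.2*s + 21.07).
Parallel: H = H₁ + H₂ = (n₁·d₂ + n₂·d₁)/(d₁·d₂).
n₁·d₂ = 4*s^2 + 36.8*s + 84.28. n₂·d₁ = 4*s^2 + 26*s + 42.16. Sum = 8*s^2 + 62.8*s + 126.44. d₁·d₂ = s^3 + 12.6*s^2 + 52.35*s + 71.638.
H(s) = (8*s^2 + 62.8*s + 126.44)/(s^3 + 12.6*s^2 + 52.35*s + 71.638)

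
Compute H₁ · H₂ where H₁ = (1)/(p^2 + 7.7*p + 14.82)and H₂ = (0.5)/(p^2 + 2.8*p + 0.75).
Series: H = H₁ · H₂ = (n₁·n₂)/(d₁·d₂).
Num: n₁·n₂ = 0.5. Den: d₁·d₂ = p^4 + 10.5*p^3 + 37.13*p^2 + 47.271*p + 11.115.
H(p) = (0.5)/(p^4 + 10.5*p^3 + 37.13*p^2 + 47.271*p + 11.115)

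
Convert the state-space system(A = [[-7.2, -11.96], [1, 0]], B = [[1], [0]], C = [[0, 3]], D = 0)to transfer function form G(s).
G(s) = C(sI - A)⁻¹B + D.
Characteristic polynomial det(sI - A) = s^2 + 7.2*s + 11.96.
Numerator from C·adj(sI-A)·B + D·det(sI-A) = 3.
G(s) = (3)/(s^2 + 7.2*s + 11.96)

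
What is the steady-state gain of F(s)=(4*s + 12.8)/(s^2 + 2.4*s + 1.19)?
DC gain = F(0) = num(0)/den(0) = 12.8/1.19 = 10.76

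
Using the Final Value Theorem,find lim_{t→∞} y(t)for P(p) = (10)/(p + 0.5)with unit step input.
FVT: lim_{t→∞} y(t) = lim_{p→0} p*Y(p) where Y(p) = P(p)/p.
= lim_{p→0} P(p) = P(0) = num(0)/den(0) = 10/0.5 = 20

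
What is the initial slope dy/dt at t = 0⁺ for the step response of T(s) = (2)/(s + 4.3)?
IVT: y'(0⁺) = lim_{s→∞} s²·Y(s) = lim_{s→∞} s·T(s).
deg(num) = 0, deg(den) = 1, relative degree = 1, so s·T(s) → (leading num)/(leading den) = 2/1 = 2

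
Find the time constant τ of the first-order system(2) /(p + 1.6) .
First-order system: τ = -1/pole. Pole = -1.6. τ = -1/(-1.6) = 0.625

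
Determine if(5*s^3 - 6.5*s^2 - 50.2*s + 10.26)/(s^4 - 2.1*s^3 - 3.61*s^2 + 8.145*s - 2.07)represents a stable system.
Denominator: s^4 - 2.1*s^3 - 3.61*s^2 + 8.145*s - 2.07 = (s - 1.5)(s - 0.3)(s + 2)(s - 2.3). Poles: -2, 0.3, 1.5, 2.3. All Re(p)<0: No (unstable)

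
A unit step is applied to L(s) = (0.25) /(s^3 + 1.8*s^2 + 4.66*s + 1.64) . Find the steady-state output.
FVT: lim_{t→∞} y(t) = lim_{s→0} s*Y(s) where Y(s) = L(s)/s.
= lim_{s→0} L(s) = L(0) = num(0)/den(0) = 0.25/1.64 = 0.1524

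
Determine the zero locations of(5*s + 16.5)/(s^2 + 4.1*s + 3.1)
Set numerator = 0: 5*s + 16.5 = 0 → Zeros: -3.3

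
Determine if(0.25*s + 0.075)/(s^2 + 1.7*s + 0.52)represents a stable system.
Denominator: s^2 + 1.7*s + 0.52 = (s + 0.4)(s + 1.3). Poles: -0.4, -1.3. All Re(p)<0: Yes (stable)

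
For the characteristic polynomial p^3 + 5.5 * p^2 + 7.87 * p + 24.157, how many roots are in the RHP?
p^3 + 5.5*p^2 + 7.87*p + 24.157 = (p + 4.9)(p^2 + 0.6*p + 4.93). Poles: -0.3 + 2.2j, -0.3 - 2.2j, -4.9. RHP poles (Re>0): 0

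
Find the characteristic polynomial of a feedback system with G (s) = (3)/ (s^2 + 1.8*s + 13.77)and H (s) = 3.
Characteristic poly = G_den * H_den + G_num * H_num = (s^2 + 1.8*s + 13.77) + (9) = s^2 + 1.8*s + 22.77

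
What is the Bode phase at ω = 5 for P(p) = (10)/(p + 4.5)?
Substitute p = j*5: P(j5) = 0.994475 - 1.10497j.
∠P(j5) = atan2(Im, Re) = atan2(-1.10497, 0.994475) = -48.01°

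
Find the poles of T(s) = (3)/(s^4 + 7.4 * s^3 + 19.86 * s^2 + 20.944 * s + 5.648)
Set denominator = 0: s^4 + 7.4*s^3 + 19.86*s^2 + 20.944*s + 5.648 = (s + 0.4)(s + 2)(s^2 + 5*s + 7.06) = 0 → Poles: -0.4, -2, -2.5 + 0.9j, -2.5 - 0.9j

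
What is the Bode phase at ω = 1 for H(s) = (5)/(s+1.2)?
Substitute s = j*1: H(j1) = 2.45902 - 2.04918j.
∠H(j1) = atan2(Im, Re) = atan2(-2.04918, 2.45902) = -39.81°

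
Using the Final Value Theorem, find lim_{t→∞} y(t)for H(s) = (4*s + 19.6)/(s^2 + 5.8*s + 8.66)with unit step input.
FVT: lim_{t→∞} y(t) = lim_{s→0} s*Y(s) where Y(s) = H(s)/s.
= lim_{s→0} H(s) = H(0) = num(0)/den(0) = 19.6/8.66 = 2.263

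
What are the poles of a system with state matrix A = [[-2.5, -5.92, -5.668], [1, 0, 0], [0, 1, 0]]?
Eigenvalues solve det(λI - A) = 0.
Characteristic polynomial: λ^3 + 2.5*λ^2 + 5.92*λ + 5.668 = 0.
Factor: (λ + 1.3)(λ^2 + 1.2*λ + 4.36) = 0.
Roots: -0.6 + 2j, -0.6 - 2j, -1.3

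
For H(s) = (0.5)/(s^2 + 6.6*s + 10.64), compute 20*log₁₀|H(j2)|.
Substitute s = j*2: H(j2) = 0.0152064 - 0.0302295j.
|H(j2)| = sqrt(Re² + Im²) = 0.03384.
20*log₁₀(0.03384) = -29.41 dB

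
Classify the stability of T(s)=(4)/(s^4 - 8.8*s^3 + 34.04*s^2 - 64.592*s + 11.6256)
Denominator: s^4 - 8.8*s^3 + 34.04*s^2 - 64.592*s + 11.6256 = (s - 4.2)(s - 0.2)(s^2 - 4.4*s + 13.84). Poles: 0.2, 2.2 + 3j, 2.2 - 3j, 4.2. Unstable (4 pole(s) in RHP)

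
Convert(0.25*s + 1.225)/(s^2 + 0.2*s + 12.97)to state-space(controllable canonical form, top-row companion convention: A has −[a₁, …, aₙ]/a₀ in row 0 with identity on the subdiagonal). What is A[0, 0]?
Reachable canonical form for den = s^2 + 0.2*s + 12.97: top row of A = -[a₁,a₂,...,aₙ]/a₀, ones on the subdiagonal, zeros elsewhere.
A = [[-0.2, -12.97], [1, 0]].
A[0,0] = -0.2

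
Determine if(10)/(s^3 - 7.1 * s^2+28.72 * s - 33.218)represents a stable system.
Denominator: s^3 - 7.1*s^2 + 28.72*s - 33.218 = (s - 1.7)(s^2 - 5.4*s + 19.54). Poles: 1.7, 2.7 + 3.5j, 2.7 - 3.5j. All Re(p)<0: No (unstable)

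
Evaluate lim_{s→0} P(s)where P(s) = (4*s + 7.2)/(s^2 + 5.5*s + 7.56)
DC gain = P(0) = num(0)/den(0) = 7.2/7.56 = 0.9524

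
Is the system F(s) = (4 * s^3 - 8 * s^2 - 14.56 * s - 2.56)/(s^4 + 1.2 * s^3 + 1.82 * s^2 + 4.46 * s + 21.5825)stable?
Denominator: s^4 + 1.2*s^3 + 1.82*s^2 + 4.46*s + 21.5825 = (s^2 - 2.2*s + 4.45)(s^2 + 3.4*s + 4.85). Poles: -1.7 + 1.4j, -1.7 - 1.4j, 1.1 + 1.8j, 1.1 - 1.8j. All Re(p)<0: No (unstable)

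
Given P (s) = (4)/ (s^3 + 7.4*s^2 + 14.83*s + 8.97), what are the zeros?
Numerator is a nonzero constant (4) → Zeros: none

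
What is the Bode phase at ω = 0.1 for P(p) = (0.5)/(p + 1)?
Substitute p = j*0.1: P(j0.1) = 0.49505 - 0.049505j.
∠P(j0.1) = atan2(Im, Re) = atan2(-0.049505, 0.49505) = -5.71°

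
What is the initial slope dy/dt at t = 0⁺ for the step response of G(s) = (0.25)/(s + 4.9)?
IVT: y'(0⁺) = lim_{s→∞} s²·Y(s) = lim_{s→∞} s·G(s).
deg(num) = 0, deg(den) = 1, relative degree = 1, so s·G(s) → (leading num)/(leading den) = 0.25/1 = 0.25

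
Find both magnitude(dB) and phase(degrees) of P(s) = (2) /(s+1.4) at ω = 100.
Substitute s = j*100: P(j100) = 0.000279945 - 0.0199961j.
|P| = 20*log₁₀(sqrt(Re²+Im²)) = -33.98 dB.
∠P = atan2(Im, Re) = -89.20°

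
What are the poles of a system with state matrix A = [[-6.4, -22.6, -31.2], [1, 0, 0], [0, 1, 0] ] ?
Eigenvalues solve det(λI - A) = 0.
Characteristic polynomial: λ^3 + 6.4*λ^2 + 22.6*λ + 31.2 = 0.
Factor: (λ + 2.4)(λ^2 + 4*λ + 13) = 0.
Roots: -2 + 3j, -2 - 3j, -2.4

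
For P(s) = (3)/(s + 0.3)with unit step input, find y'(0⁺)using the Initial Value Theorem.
IVT: y'(0⁺) = lim_{s→∞} s²·Y(s) = lim_{s→∞} s·P(s).
deg(num) = 0, deg(den) = 1, relative degree = 1, so s·P(s) → (leading num)/(leading den) = 3/1 = 3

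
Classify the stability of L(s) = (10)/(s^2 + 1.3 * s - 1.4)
Denominator: s^2 + 1.3*s - 1.4 = (s - 0.7)(s + 2). Poles: -2, 0.7. Unstable (1 pole(s) in RHP)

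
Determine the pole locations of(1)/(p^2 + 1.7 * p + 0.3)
Set denominator = 0: p^2 + 1.7*p + 0.3 = (p + 0.2)(p + 1.5) = 0 → Poles: -0.2, -1.5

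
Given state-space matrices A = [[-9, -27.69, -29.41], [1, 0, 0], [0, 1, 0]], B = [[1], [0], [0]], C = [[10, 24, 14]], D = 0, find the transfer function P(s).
P(s) = C(sI - A)⁻¹B + D.
Characteristic polynomial det(sI - A) = s^3 + 9*s^2 + 27.69*s + 29.41.
Numerator from C·adj(sI-A)·B + D·det(sI-A) = 10*s^2 + 24*s + 14.
P(s) = (10*s^2 + 24*s + 14)/(s^3 + 9*s^2 + 27.69*s + 29.41)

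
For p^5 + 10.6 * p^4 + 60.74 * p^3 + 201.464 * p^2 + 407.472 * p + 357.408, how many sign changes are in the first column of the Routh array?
Routh array:
p^5: [1, 60.74, 407.472]; p^4: [10.6, 201.464, 357.408]; p^3: [41.734, 373.754]; p^2: [106.534, 357.408]; p^1: [233.742]; p^0: [357.408]
First column: [1, 10.6, 41.734, 106.534, 233.742, 357.408]. Sign changes = 0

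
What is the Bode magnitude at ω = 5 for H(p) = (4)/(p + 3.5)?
Substitute p = j*5: H(j5) = 0.375839 - 0.536913j.
|H(j5)| = sqrt(Re² + Im²) = 0.6554.
20*log₁₀(0.6554) = -3.67 dB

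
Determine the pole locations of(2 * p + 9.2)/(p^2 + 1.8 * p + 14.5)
Set denominator = 0: p^2 + 1.8*p + 14.5 = 0 → Poles: -0.9 + 3.7j, -0.9 - 3.7j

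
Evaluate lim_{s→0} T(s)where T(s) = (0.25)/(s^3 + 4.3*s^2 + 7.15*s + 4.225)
DC gain = T(0) = num(0)/den(0) = 0.25/4.225 = 0.05917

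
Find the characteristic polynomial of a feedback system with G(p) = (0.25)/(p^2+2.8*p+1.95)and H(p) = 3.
Characteristic poly = G_den * H_den + G_num * H_num = (p^2 + 2.8*p + 1.95) + (0.75) = p^2 + 2.8*p + 2.7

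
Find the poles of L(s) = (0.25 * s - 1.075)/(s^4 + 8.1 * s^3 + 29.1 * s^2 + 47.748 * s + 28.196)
Set denominator = 0: s^4 + 8.1*s^3 + 29.1*s^2 + 47.748*s + 28.196 = (s + 1.4)(s + 1.9)(s^2 + 4.8*s + 10.6) = 0 → Poles: -1.4, -1.9, -2.4 + 2.2j, -2.4 - 2.2j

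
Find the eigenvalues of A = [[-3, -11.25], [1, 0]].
Eigenvalues solve det(λI - A) = 0.
Characteristic polynomial: λ^2 + 3*λ + 11.25 = 0.
Roots: -1.5 + 3j, -1.5 - 3j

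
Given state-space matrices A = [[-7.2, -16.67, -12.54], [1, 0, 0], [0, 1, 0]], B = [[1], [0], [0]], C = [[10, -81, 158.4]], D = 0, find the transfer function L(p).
L(p) = C(pI - A)⁻¹B + D.
Characteristic polynomial det(pI - A) = p^3 + 7.2*p^2 + 16.67*p + 12.54.
Numerator from C·adj(pI-A)·B + D·det(pI-A) = 10*p^2 - 81*p + 158.4.
L(p) = (10*p^2 - 81*p + 158.4)/(p^3 + 7.2*p^2 + 16.67*p + 12.54)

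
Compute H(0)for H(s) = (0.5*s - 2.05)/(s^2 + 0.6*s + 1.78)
DC gain = H(0) = num(0)/den(0) = -2.05/1.78 = -1.152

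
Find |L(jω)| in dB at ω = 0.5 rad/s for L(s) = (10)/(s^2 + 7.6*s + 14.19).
Substitute s = j*0.5: L(j0.5) = 0.667741 - 0.182024j.
|L(j0.5)| = sqrt(Re² + Im²) = 0.6921.
20*log₁₀(0.6921) = -3.20 dB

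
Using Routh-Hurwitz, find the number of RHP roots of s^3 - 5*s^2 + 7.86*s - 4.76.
Routh array:
s^3: [1, 7.86]; s^2: [-5, -4.76]; s^1: [6.908]; s^0: [-4.76]
First column: [1, -5, 6.908, -4.76]. Sign changes = RHP roots = 3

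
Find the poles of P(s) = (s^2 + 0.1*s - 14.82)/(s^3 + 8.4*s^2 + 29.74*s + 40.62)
Set denominator = 0: s^3 + 8.4*s^2 + 29.74*s + 40.62 = (s + 3)(s^2 + 5.4*s + 13.54) = 0 → Poles: -2.7 + 2.5j, -2.7 - 2.5j, -3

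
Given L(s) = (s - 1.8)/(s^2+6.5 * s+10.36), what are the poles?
Set denominator = 0: s^2 + 6.5*s + 10.36 = (s + 2.8)(s + 3.7) = 0 → Poles: -2.8, -3.7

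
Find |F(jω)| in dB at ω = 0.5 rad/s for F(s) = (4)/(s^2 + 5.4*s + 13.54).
Substitute s = j*0.5: F(j0.5) = 0.289048 - 0.0587231j.
|F(j0.5)| = sqrt(Re² + Im²) = 0.295.
20*log₁₀(0.295) = -10.60 dB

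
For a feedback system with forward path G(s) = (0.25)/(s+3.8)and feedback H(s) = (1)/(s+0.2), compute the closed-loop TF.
Closed-loop T = G/(1+GH).
Numerator: G_num * H_den = 0.25*s + 0.05.
Denominator: G_den * H_den + G_num * H_num = (s^2 + 4*s + 0.76) + (0.25) = s^2 + 4*s + 1.01.
T(s) = (0.25*s + 0.05)/(s^2 + 4*s + 1.01)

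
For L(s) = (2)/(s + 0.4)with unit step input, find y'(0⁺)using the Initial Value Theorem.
IVT: y'(0⁺) = lim_{s→∞} s²·Y(s) = lim_{s→∞} s·L(s).
deg(num) = 0, deg(den) = 1, relative degree = 1, so s·L(s) → (leading num)/(leading den) = 2/1 = 2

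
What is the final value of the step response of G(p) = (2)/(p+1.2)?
FVT: lim_{t→∞} y(t) = lim_{p→0} p*Y(p) where Y(p) = G(p)/p.
= lim_{p→0} G(p) = G(0) = num(0)/den(0) = 2/1.2 = 1.667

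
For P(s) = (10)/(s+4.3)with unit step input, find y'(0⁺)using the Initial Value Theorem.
IVT: y'(0⁺) = lim_{s→∞} s²·Y(s) = lim_{s→∞} s·P(s).
deg(num) = 0, deg(den) = 1, relative degree = 1, so s·P(s) → (leading num)/(leading den) = 10/1 = 10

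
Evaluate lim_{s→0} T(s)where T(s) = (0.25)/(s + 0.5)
DC gain = T(0) = num(0)/den(0) = 0.25/0.5 = 0.5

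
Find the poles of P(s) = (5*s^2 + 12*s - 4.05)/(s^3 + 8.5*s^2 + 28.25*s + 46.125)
Set denominator = 0: s^3 + 8.5*s^2 + 28.25*s + 46.125 = (s + 4.5)(s^2 + 4*s + 10.25) = 0 → Poles: -2 + 2.5j, -2 - 2.5j, -4.5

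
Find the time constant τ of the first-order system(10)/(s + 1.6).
First-order system: τ = -1/pole. Pole = -1.6. τ = -1/(-1.6) = 0.625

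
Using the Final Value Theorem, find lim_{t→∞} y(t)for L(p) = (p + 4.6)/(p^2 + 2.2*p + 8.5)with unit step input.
FVT: lim_{t→∞} y(t) = lim_{p→0} p*Y(p) where Y(p) = L(p)/p.
= lim_{p→0} L(p) = L(0) = num(0)/den(0) = 4.6/8.5 = 0.5412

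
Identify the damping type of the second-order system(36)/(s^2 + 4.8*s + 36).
Standard form: ωn²/(s²+2ζωn·s+ωn²) gives ωn=6, ζ=0.4.
Underdamped (ζ = 0.4 < 1)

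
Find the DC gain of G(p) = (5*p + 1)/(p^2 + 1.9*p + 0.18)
DC gain = G(0) = num(0)/den(0) = 1/0.18 = 5.556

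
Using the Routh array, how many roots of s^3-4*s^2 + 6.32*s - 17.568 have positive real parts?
Routh array:
s^3: [1, 6.32]; s^2: [-4, -17.568]; s^1: [1.928]; s^0: [-17.568]
First column: [1, -4, 1.928, -17.568]. Sign changes = RHP roots = 3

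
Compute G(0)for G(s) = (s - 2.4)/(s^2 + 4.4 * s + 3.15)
DC gain = G(0) = num(0)/den(0) = -2.4/3.15 = -0.7619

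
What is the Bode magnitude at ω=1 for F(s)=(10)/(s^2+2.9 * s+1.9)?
Substitute s = j*1: F(j1) = 0.976139 - 3.14534j.
|F(j1)| = sqrt(Re² + Im²) = 3.293.
20*log₁₀(3.293) = 10.35 dB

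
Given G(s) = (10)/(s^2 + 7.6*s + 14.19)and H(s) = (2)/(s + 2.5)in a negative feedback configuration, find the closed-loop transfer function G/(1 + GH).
Closed-loop T = G/(1+GH).
Numerator: G_num * H_den = 10*s + 25.
Denominator: G_den * H_den + G_num * H_num = (s^3 + 10.1*s^2 + 33.19*s + 35.475) + (20) = s^3 + 10.1*s^2 + 33.19*s + 55.475.
T(s) = (10*s + 25)/(s^3 + 10.1*s^2 + 33.19*s + 55.475)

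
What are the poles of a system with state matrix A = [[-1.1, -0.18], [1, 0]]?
Eigenvalues solve det(λI - A) = 0.
Characteristic polynomial: λ^2 + 1.1*λ + 0.18 = 0.
Factor: (λ + 0.9)(λ + 0.2) = 0.
Roots: -0.2, -0.9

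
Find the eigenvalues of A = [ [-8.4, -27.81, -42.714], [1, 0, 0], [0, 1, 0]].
Eigenvalues solve det(λI - A) = 0.
Characteristic polynomial: λ^3 + 8.4*λ^2 + 27.81*λ + 42.714 = 0.
Factor: (λ + 4.2)(λ^2 + 4.2*λ + 10.17) = 0.
Roots: -2.1 + 2.4j, -2.1 - 2.4j, -4.2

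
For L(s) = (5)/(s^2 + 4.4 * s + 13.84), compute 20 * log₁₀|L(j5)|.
Substitute s = j*5: L(j5) = -0.091694 - 0.180759j.
|L(j5)| = sqrt(Re² + Im²) = 0.2027.
20*log₁₀(0.2027) = -13.86 dB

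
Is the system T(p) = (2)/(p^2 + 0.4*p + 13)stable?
Denominator: p^2 + 0.4*p + 13. Poles: -0.2 + 3.6j, -0.2 - 3.6j. All Re(p)<0: Yes (stable)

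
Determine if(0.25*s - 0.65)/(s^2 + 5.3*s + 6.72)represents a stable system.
Denominator: s^2 + 5.3*s + 6.72 = (s + 2.1)(s + 3.2). Poles: -2.1, -3.2. All Re(p)<0: Yes (stable)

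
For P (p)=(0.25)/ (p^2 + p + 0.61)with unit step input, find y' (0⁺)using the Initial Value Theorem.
IVT: y'(0⁺) = lim_{p→∞} p²·Y(p) = lim_{p→∞} p·P(p).
deg(num) = 0, deg(den) = 2, relative degree = 2 ≥ 2, so p·P(p) → 0. Initial slope = 0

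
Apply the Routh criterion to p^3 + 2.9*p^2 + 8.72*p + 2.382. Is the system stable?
Routh array:
p^3: [1, 8.72]; p^2: [2.9, 2.382]; p^1: [7.89862]; p^0: [2.382]
First column: [1, 2.9, 7.89862, 2.382]. Sign changes = 0.
Yes, stable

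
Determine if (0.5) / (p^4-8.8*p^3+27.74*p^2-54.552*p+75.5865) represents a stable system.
Denominator: p^4 - 8.8*p^3 + 27.74*p^2 - 54.552*p + 75.5865 = (p - 3.3)(p - 4.5)(p^2 - p + 5.09). Poles: 0.5 + 2.2j, 0.5 - 2.2j, 3.3, 4.5. All Re(p)<0: No (unstable)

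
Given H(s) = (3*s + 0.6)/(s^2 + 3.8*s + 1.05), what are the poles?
Set denominator = 0: s^2 + 3.8*s + 1.05 = (s + 0.3)(s + 3.5) = 0 → Poles: -0.3, -3.5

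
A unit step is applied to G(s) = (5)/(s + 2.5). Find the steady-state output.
FVT: lim_{t→∞} y(t) = lim_{s→0} s*Y(s) where Y(s) = G(s)/s.
= lim_{s→0} G(s) = G(0) = num(0)/den(0) = 5/2.5 = 2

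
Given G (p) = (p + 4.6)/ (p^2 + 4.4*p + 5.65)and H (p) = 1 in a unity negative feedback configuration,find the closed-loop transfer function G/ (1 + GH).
Closed-loop T = G/(1+GH).
Numerator: G_num * H_den = p + 4.6.
Denominator: G_den * H_den + G_num * H_num = (p^2 + 4.4*p + 5.65) + (p + 4.6) = p^2 + 5.4*p + 10.25.
T(p) = (p + 4.6)/(p^2 + 5.4*p + 10.25)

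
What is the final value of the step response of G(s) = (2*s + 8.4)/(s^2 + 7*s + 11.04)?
FVT: lim_{t→∞} y(t) = lim_{s→0} s*Y(s) where Y(s) = G(s)/s.
= lim_{s→0} G(s) = G(0) = num(0)/den(0) = 8.4/11.04 = 0.7609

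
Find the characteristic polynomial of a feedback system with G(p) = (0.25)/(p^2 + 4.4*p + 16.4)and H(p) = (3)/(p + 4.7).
Characteristic poly = G_den * H_den + G_num * H_num = (p^3 + 9.1*p^2 + 37.08*p + 77.08) + (0.75) = p^3 + 9.1*p^2 + 37.08*p + 77.83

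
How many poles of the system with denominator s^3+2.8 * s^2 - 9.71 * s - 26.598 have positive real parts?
s^3 + 2.8*s^2 - 9.71*s - 26.598 = (s - 3.1)(s + 2.6)(s + 3.3). Poles: -2.6, -3.3, 3.1. RHP poles (Re>0): 1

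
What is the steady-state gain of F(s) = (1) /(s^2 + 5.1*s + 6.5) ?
DC gain = F(0) = num(0)/den(0) = 1/6.5 = 0.1538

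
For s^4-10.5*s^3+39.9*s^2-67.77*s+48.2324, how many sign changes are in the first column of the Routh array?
Routh array:
s^4: [1, 39.9, 48.2324]; s^3: [-10.5, -67.77]; s^2: [33.4457, 48.2324]; s^1: [-52.6278]; s^0: [48.2324]
First column: [1, -10.5, 33.4457, -52.6278, 48.2324]. Sign changes = 4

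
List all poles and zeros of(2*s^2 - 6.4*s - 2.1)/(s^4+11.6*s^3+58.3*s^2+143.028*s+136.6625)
Set denominator = 0: s^4 + 11.6*s^3 + 58.3*s^2 + 143.028*s + 136.6625 = (s + 2.9)(s + 2.9)(s^2 + 5.8*s + 16.25) = 0 → Poles: -2.9, -2.9, -2.9 + 2.8j, -2.9 - 2.8j
Set numerator = 0: 2*s^2 - 6.4*s - 2.1 = 2*(s + 0.3)(s - 3.5) = 0 → Zeros: -0.3, 3.5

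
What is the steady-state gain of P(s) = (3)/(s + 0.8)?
DC gain = P(0) = num(0)/den(0) = 3/0.8 = 3.75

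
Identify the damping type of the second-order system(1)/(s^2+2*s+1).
Standard form: ωn²/(s²+2ζωn·s+ωn²) gives ωn=1, ζ=1.
Critically damped (ζ = 1)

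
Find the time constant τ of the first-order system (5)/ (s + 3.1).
First-order system: τ = -1/pole. Pole = -3.1. τ = -1/(-3.1) = 0.3226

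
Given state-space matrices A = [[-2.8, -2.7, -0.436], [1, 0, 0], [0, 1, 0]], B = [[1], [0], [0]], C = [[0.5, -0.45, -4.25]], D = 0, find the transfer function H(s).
H(s) = C(sI - A)⁻¹B + D.
Characteristic polynomial det(sI - A) = s^3 + 2.8*s^2 + 2.7*s + 0.436.
Numerator from C·adj(sI-A)·B + D·det(sI-A) = 0.5*s^2 - 0.45*s - 4.25.
H(s) = (0.5*s^2 - 0.45*s - 4.25)/(s^3 + 2.8*s^2 + 2.7*s + 0.436)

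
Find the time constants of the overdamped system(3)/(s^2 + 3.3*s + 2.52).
Overdamped: real poles at -1.2, -2.1. τ = -1/pole → τ₁ = 0.8333, τ₂ = 0.4762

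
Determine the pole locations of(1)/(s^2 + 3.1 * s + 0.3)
Set denominator = 0: s^2 + 3.1*s + 0.3 = (s + 3)(s + 0.1) = 0 → Poles: -0.1, -3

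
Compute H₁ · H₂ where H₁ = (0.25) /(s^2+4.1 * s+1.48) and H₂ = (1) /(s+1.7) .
Series: H = H₁ · H₂ = (n₁·n₂)/(d₁·d₂).
Num: n₁·n₂ = 0.25. Den: d₁·d₂ = s^3 + 5.8*s^2 + 8.45*s + 2.516.
H(s) = (0.25)/(s^3 + 5.8*s^2 + 8.45*s + 2.516)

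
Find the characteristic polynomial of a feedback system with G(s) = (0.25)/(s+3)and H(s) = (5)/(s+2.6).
Characteristic poly = G_den * H_den + G_num * H_num = (s^2 + 5.6*s + 7.8) + (1.25) = s^2 + 5.6*s + 9.05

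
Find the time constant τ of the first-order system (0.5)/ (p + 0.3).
First-order system: τ = -1/pole. Pole = -0.3. τ = -1/(-0.3) = 3.333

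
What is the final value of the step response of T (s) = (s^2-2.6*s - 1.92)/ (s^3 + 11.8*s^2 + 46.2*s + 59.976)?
FVT: lim_{t→∞} y(t) = lim_{s→0} s*Y(s) where Y(s) = T(s)/s.
= lim_{s→0} T(s) = T(0) = num(0)/den(0) = -1.92/59.976 = -0.03201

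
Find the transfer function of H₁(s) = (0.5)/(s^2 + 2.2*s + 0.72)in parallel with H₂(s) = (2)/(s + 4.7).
Parallel: H = H₁ + H₂ = (n₁·d₂ + n₂·d₁)/(d₁·d₂).
n₁·d₂ = 0.5*s + 2.35. n₂·d₁ = 2*s^2 + 4.4*s + 1.44. Sum = 2*s^2 + 4.9*s + 3.79. d₁·d₂ = s^3 + 6.9*s^2 + 11.06*s + 3.384.
H(s) = (2*s^2 + 4.9*s + 3.79)/(s^3 + 6.9*s^2 + 11.06*s + 3.384)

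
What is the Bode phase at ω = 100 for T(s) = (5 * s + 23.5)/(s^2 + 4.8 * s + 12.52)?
Substitute s = j*100: T(j100) = 5.29527e-05 - 0.0500601j.
∠T(j100) = atan2(Im, Re) = atan2(-0.0500601, 5.29527e-05) = -89.94°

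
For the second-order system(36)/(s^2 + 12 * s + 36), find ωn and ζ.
Standard form: ωn²/(s²+2ζωn·s+ωn²).
const=36=ωn² → ωn=6, s coeff=12=2ζωn → ζ=1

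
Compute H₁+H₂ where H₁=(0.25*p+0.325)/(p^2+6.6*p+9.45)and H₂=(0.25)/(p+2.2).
Parallel: H = H₁ + H₂ = (n₁·d₂ + n₂·d₁)/(d₁·d₂).
n₁·d₂ = 0.25*p^2 + 0.875*p + 0.715. n₂·d₁ = 0.25*p^2 + 1.65*p + 2.3625. Sum = 0.5*p^2 + 2.525*p + 3.0775. d₁·d₂ = p^3 + 8.8*p^2 + 23.97*p + 20.79.
H(p) = (0.5*p^2 + 2.525*p + 3.0775)/(p^3 + 8.8*p^2 + 23.97*p + 20.79)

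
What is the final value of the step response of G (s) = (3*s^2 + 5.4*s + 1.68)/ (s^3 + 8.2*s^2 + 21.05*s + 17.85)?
FVT: lim_{t→∞} y(t) = lim_{s→0} s*Y(s) where Y(s) = G(s)/s.
= lim_{s→0} G(s) = G(0) = num(0)/den(0) = 1.68/17.85 = 0.09412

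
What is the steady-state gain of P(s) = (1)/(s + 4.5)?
DC gain = P(0) = num(0)/den(0) = 1/4.5 = 0.2222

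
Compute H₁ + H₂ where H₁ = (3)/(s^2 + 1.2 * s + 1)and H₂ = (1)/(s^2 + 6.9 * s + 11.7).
Parallel: H = H₁ + H₂ = (n₁·d₂ + n₂·d₁)/(d₁·d₂).
n₁·d₂ = 3*s^2 + 20.7*s + 35.1. n₂·d₁ = s^2 + 1.2*s + 1. Sum = 4*s^2 + 21.9*s + 36.1. d₁·d₂ = s^4 + 8.1*s^3 + 20.98*s^2 + 20.94*s + 11.7.
H(s) = (4*s^2 + 21.9*s + 36.1)/(s^4 + 8.1*s^3 + 20.98*s^2 + 20.94*s + 11.7)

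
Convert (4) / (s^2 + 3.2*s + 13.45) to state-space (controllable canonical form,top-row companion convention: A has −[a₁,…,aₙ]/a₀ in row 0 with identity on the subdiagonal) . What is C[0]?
Reachable canonical form: C = numerator coefficients (right-aligned, zero-padded to length n).
num = 4, C = [[0, 4]].
C[0] = 0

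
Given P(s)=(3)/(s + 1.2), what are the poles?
Set denominator = 0: s + 1.2 = 0 → Poles: -1.2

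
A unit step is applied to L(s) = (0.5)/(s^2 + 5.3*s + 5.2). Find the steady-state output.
FVT: lim_{t→∞} y(t) = lim_{s→0} s*Y(s) where Y(s) = L(s)/s.
= lim_{s→0} L(s) = L(0) = num(0)/den(0) = 0.5/5.2 = 0.09615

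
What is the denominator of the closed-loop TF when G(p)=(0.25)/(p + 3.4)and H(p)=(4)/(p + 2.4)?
Characteristic poly = G_den * H_den + G_num * H_num = (p^2 + 5.8*p + 8.16) + (1) = p^2 + 5.8*p + 9.16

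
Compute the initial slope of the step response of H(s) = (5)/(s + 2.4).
IVT: y'(0⁺) = lim_{s→∞} s²·Y(s) = lim_{s→∞} s·H(s).
deg(num) = 0, deg(den) = 1, relative degree = 1, so s·H(s) → (leading num)/(leading den) = 5/1 = 5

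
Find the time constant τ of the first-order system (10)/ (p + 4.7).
First-order system: τ = -1/pole. Pole = -4.7. τ = -1/(-4.7) = 0.2128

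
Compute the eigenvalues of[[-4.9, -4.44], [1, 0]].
Eigenvalues solve det(λI - A) = 0.
Characteristic polynomial: λ^2 + 4.9*λ + 4.44 = 0.
Factor: (λ + 1.2)(λ + 3.7) = 0.
Roots: -1.2, -3.7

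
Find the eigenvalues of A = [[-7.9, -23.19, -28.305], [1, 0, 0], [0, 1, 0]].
Eigenvalues solve det(λI - A) = 0.
Characteristic polynomial: λ^3 + 7.9*λ^2 + 23.19*λ + 28.305 = 0.
Factor: (λ + 3.7)(λ^2 + 4.2*λ + 7.65) = 0.
Roots: -2.1 + 1.8j, -2.1 - 1.8j, -3.7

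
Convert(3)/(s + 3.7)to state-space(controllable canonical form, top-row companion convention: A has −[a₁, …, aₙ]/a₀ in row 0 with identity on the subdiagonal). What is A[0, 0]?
Reachable canonical form for den = s + 3.7: top row of A = -[a₁,a₂,...,aₙ]/a₀, ones on the subdiagonal, zeros elsewhere.
A = [[-3.7]].
A[0,0] = -3.7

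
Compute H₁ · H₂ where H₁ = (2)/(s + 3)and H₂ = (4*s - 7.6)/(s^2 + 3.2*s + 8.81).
Series: H = H₁ · H₂ = (n₁·n₂)/(d₁·d₂).
Num: n₁·n₂ = 8*s - 15.2. Den: d₁·d₂ = s^3 + 6.2*s^2 + 18.41*s + 26.43.
H(s) = (8*s - 15.2)/(s^3 + 6.2*s^2 + 18.41*s + 26.43)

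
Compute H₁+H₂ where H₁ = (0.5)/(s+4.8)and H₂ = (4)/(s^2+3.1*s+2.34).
Parallel: H = H₁ + H₂ = (n₁·d₂ + n₂·d₁)/(d₁·d₂).
n₁·d₂ = 0.5*s^2 + 1.55*s + 1.17. n₂·d₁ = 4*s + 19.2. Sum = 0.5*s^2 + 5.55*s + 20.37. d₁·d₂ = s^3 + 7.9*s^2 + 17.22*s + 11.232.
H(s) = (0.5*s^2 + 5.55*s + 20.37)/(s^3 + 7.9*s^2 + 17.22*s + 11.232)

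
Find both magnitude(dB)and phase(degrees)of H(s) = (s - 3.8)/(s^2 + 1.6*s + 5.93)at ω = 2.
Substitute s = j*2: H(j2) = -0.066882 + 1.14716j.
|H| = 20*log₁₀(sqrt(Re²+Im²)) = 1.21 dB.
∠H = atan2(Im, Re) = 93.34°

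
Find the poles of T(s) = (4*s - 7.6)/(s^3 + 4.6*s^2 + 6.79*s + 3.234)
Set denominator = 0: s^3 + 4.6*s^2 + 6.79*s + 3.234 = (s + 1.4)(s + 2.1)(s + 1.1) = 0 → Poles: -1.1, -1.4, -2.1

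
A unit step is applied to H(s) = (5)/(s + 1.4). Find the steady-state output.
FVT: lim_{t→∞} y(t) = lim_{s→0} s*Y(s) where Y(s) = H(s)/s.
= lim_{s→0} H(s) = H(0) = num(0)/den(0) = 5/1.4 = 3.571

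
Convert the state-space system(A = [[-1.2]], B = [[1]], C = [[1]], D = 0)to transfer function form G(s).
G(s) = C(sI - A)⁻¹B + D.
Characteristic polynomial det(sI - A) = s + 1.2.
Numerator from C·adj(sI-A)·B + D·det(sI-A) = 1.
G(s) = (1)/(s + 1.2)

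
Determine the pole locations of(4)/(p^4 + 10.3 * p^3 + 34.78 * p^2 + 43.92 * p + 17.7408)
Set denominator = 0: p^4 + 10.3*p^3 + 34.78*p^2 + 43.92*p + 17.7408 = (p + 0.8)(p + 3.3)(p + 1.4)(p + 4.8) = 0 → Poles: -0.8, -1.4, -3.3, -4.8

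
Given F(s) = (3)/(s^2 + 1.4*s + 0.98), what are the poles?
Set denominator = 0: s^2 + 1.4*s + 0.98 = 0 → Poles: -0.7 + 0.7j, -0.7 - 0.7j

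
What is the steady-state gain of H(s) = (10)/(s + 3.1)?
DC gain = H(0) = num(0)/den(0) = 10/3.1 = 3.226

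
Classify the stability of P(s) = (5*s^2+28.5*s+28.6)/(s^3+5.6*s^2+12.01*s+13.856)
Denominator: s^3 + 5.6*s^2 + 12.01*s + 13.856 = (s + 3.2)(s^2 + 2.4*s + 4.33). Poles: -1.2 + 1.7j, -1.2 - 1.7j, -3.2. Stable (all poles in LHP)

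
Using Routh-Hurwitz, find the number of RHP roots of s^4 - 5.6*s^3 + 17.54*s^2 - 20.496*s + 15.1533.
Routh array:
s^4: [1, 17.54, 15.1533]; s^3: [-5.6, -20.496]; s^2: [13.88, 15.1533]; s^1: [-14.3823]; s^0: [15.1533]
First column: [1, -5.6, 13.88, -14.3823, 15.1533]. Sign changes = RHP roots = 4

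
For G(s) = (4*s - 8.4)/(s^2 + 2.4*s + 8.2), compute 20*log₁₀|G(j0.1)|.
Substitute s = j*0.1: G(j0.1) = -1.02333 + 0.0788278j.
|G(j0.1)| = sqrt(Re² + Im²) = 1.026.
20*log₁₀(1.026) = 0.23 dB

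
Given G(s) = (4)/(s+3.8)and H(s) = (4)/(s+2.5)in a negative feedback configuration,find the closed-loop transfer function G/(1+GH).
Closed-loop T = G/(1+GH).
Numerator: G_num * H_den = 4*s + 10.
Denominator: G_den * H_den + G_num * H_num = (s^2 + 6.3*s + 9.5) + (16) = s^2 + 6.3*s + 25.5.
T(s) = (4*s + 10)/(s^2 + 6.3*s + 25.5)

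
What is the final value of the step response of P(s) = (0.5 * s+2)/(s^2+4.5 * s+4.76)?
FVT: lim_{t→∞} y(t) = lim_{s→0} s*Y(s) where Y(s) = P(s)/s.
= lim_{s→0} P(s) = P(0) = num(0)/den(0) = 2/4.76 = 0.4202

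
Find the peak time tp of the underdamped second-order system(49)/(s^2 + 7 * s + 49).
Standard form: ωn²/(s²+2ζωn·s+ωn²) → ωn = 7, ζ = 0.5.
ωd = ωn·√(1-ζ²) = 7·√(1-0.5²) = 6.062.
tp = π/ωd = π/6.062 = 0.5182 s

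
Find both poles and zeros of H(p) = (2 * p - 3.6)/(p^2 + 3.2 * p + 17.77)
Set denominator = 0: p^2 + 3.2*p + 17.77 = 0 → Poles: -1.6 + 3.9j, -1.6 - 3.9j
Set numerator = 0: 2*p - 3.6 = 0 → Zeros: 1.8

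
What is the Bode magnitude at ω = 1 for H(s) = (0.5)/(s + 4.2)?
Substitute s = j*1: H(j1) = 0.112661 - 0.026824j.
|H(j1)| = sqrt(Re² + Im²) = 0.1158.
20*log₁₀(0.1158) = -18.73 dB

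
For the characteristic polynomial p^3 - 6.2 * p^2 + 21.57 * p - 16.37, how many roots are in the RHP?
p^3 - 6.2*p^2 + 21.57*p - 16.37 = (p - 1)(p^2 - 5.2*p + 16.37). Poles: 1, 2.6 + 3.1j, 2.6 - 3.1j. RHP poles (Re>0): 3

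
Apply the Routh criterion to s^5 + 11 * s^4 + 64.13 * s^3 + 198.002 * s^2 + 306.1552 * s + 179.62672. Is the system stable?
Routh array:
s^5: [1, 64.13, 306.1552]; s^4: [11, 198.002, 179.62672]; s^3: [46.1298, 289.825]; s^2: [128.891, 179.62672]; s^1: [225.537]; s^0: [179.62672]
First column: [1, 11, 46.1298, 128.891, 225.537, 179.62672]. Sign changes = 0.
Yes, stable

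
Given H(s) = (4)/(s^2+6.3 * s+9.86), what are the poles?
Set denominator = 0: s^2 + 6.3*s + 9.86 = (s + 3.4)(s + 2.9) = 0 → Poles: -2.9, -3.4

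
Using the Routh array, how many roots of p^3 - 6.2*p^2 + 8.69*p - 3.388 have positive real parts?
Routh array:
p^3: [1, 8.69]; p^2: [-6.2, -3.388]; p^1: [8.14355]; p^0: [-3.388]
First column: [1, -6.2, 8.14355, -3.388]. Sign changes = RHP roots = 3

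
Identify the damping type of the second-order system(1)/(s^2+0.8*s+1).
Standard form: ωn²/(s²+2ζωn·s+ωn²) gives ωn=1, ζ=0.4.
Underdamped (ζ = 0.4 < 1)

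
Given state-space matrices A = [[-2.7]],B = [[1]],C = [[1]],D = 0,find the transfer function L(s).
L(s) = C(sI - A)⁻¹B + D.
Characteristic polynomial det(sI - A) = s + 2.7.
Numerator from C·adj(sI-A)·B + D·det(sI-A) = 1.
L(s) = (1)/(s + 2.7)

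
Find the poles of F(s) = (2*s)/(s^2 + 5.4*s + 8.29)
Set denominator = 0: s^2 + 5.4*s + 8.29 = 0 → Poles: -2.7 + 1j, -2.7 - 1j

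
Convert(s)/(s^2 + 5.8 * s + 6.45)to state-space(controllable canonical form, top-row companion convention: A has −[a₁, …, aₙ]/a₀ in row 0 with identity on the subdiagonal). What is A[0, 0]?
Reachable canonical form for den = s^2 + 5.8*s + 6.45: top row of A = -[a₁,a₂,...,aₙ]/a₀, ones on the subdiagonal, zeros elsewhere.
A = [[-5.8, -6.45], [1, 0]].
A[0,0] = -5.8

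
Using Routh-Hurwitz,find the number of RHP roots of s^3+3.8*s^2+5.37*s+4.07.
Routh array:
s^3: [1, 5.37]; s^2: [3.8, 4.07]; s^1: [4.29895]; s^0: [4.07]
First column: [1, 3.8, 4.29895, 4.07]. Sign changes = RHP roots = 0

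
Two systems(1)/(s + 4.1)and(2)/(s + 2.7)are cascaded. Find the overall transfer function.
Series: H = H₁ · H₂ = (n₁·n₂)/(d₁·d₂).
Num: n₁·n₂ = 2. Den: d₁·d₂ = s^2 + 6.8*s + 11.07.
H(s) = (2)/(s^2 + 6.8*s + 11.07)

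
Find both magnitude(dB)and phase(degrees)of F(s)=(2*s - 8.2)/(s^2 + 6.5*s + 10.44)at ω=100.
Substitute s = j*100: F(j100) = 0.00211462 - 0.0198833j.
|F| = 20*log₁₀(sqrt(Re²+Im²)) = -33.98 dB.
∠F = atan2(Im, Re) = -83.93°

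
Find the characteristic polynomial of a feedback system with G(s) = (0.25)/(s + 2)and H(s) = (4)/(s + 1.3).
Characteristic poly = G_den * H_den + G_num * H_num = (s^2 + 3.3*s + 2.6) + (1) = s^2 + 3.3*s + 3.6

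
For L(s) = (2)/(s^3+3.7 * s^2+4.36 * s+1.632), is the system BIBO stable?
Denominator: s^3 + 3.7*s^2 + 4.36*s + 1.632 = (s + 0.8)(s + 1.7)(s + 1.2). Poles: -0.8, -1.2, -1.7. All Re(p)<0: Yes (stable)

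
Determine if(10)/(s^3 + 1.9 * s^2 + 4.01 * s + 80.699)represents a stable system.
Denominator: s^3 + 1.9*s^2 + 4.01*s + 80.699 = (s + 4.7)(s^2 - 2.8*s + 17.17). Poles: -4.7, 1.4 + 3.9j, 1.4 - 3.9j. All Re(p)<0: No (unstable)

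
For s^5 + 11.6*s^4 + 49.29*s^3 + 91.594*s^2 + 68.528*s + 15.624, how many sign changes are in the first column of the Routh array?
Routh array:
s^5: [1, 49.29, 68.528]; s^4: [11.6, 91.594, 15.624]; s^3: [41.394, 67.1811]; s^2: [72.7676, 15.624]; s^1: [58.2934]; s^0: [15.624]
First column: [1, 11.6, 41.394, 72.7676, 58.2934, 15.624]. Sign changes = 0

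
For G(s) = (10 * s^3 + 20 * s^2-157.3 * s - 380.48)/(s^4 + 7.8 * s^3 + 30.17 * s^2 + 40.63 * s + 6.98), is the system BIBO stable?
Denominator: s^4 + 7.8*s^3 + 30.17*s^2 + 40.63*s + 6.98 = (s + 2)(s + 0.2)(s^2 + 5.6*s + 17.45). Poles: -0.2, -2, -2.8 + 3.1j, -2.8 - 3.1j. All Re(p)<0: Yes (stable)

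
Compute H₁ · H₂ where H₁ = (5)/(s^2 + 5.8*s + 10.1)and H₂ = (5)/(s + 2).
Series: H = H₁ · H₂ = (n₁·n₂)/(d₁·d₂).
Num: n₁·n₂ = 25. Den: d₁·d₂ = s^3 + 7.8*s^2 + 21.7*s + 20.2.
H(s) = (25)/(s^3 + 7.8*s^2 + 21.7*s + 20.2)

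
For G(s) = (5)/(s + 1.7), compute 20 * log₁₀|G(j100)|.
Substitute s = j*100: G(j100) = 0.000849754 - 0.0499856j.
|G(j100)| = sqrt(Re² + Im²) = 0.04999.
20*log₁₀(0.04999) = -26.02 dB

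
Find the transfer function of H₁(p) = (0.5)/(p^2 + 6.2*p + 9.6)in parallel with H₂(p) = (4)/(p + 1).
Parallel: H = H₁ + H₂ = (n₁·d₂ + n₂·d₁)/(d₁·d₂).
n₁·d₂ = 0.5*p + 0.5. n₂·d₁ = 4*p^2 + 24.8*p + 38.4. Sum = 4*p^2 + 25.3*p + 38.9. d₁·d₂ = p^3 + 7.2*p^2 + 15.8*p + 9.6.
H(p) = (4*p^2 + 25.3*p + 38.9)/(p^3 + 7.2*p^2 + 15.8*p + 9.6)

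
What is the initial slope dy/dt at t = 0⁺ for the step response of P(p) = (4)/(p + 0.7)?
IVT: y'(0⁺) = lim_{p→∞} p²·Y(p) = lim_{p→∞} p·P(p).
deg(num) = 0, deg(den) = 1, relative degree = 1, so p·P(p) → (leading num)/(leading den) = 4/1 = 4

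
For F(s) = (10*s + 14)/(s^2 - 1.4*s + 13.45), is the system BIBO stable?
Denominator: s^2 - 1.4*s + 13.45. Poles: 0.7 + 3.6j, 0.7 - 3.6j. All Re(p)<0: No (unstable)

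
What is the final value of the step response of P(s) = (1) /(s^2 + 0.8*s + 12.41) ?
FVT: lim_{t→∞} y(t) = lim_{s→0} s*Y(s) where Y(s) = P(s)/s.
= lim_{s→0} P(s) = P(0) = num(0)/den(0) = 1/12.41 = 0.08058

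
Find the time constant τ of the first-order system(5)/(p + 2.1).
First-order system: τ = -1/pole. Pole = -2.1. τ = -1/(-2.1) = 0.4762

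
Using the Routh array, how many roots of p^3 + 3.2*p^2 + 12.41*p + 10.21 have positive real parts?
Routh array:
p^3: [1, 12.41]; p^2: [3.2, 10.21]; p^1: [9.21937]; p^0: [10.21]
First column: [1, 3.2, 9.21937, 10.21]. Sign changes = RHP roots = 0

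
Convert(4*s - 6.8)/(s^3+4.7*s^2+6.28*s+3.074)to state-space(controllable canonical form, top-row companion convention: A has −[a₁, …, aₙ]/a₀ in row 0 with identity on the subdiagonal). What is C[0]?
Reachable canonical form: C = numerator coefficients (right-aligned, zero-padded to length n).
num = 4*s - 6.8, C = [[0, 4, -6.8]].
C[0] = 0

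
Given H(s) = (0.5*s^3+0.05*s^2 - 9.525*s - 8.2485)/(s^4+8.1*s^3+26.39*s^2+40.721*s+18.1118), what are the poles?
Set denominator = 0: s^4 + 8.1*s^3 + 26.39*s^2 + 40.721*s + 18.1118 = (s + 0.7)(s + 3.4)(s^2 + 4*s + 7.61) = 0 → Poles: -0.7, -2 + 1.9j, -2 - 1.9j, -3.4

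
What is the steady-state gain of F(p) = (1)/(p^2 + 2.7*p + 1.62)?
DC gain = F(0) = num(0)/den(0) = 1/1.62 = 0.6173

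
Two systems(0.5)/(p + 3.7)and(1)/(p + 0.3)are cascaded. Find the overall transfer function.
Series: H = H₁ · H₂ = (n₁·n₂)/(d₁·d₂).
Num: n₁·n₂ = 0.5. Den: d₁·d₂ = p^2 + 4*p + 1.11.
H(p) = (0.5)/(p^2 + 4*p + 1.11)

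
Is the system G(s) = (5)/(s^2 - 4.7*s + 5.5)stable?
Denominator: s^2 - 4.7*s + 5.5 = (s - 2.2)(s - 2.5). Poles: 2.2, 2.5. All Re(p)<0: No (unstable)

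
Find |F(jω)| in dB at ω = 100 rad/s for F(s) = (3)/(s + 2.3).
Substitute s = j*100: F(j100) = 0.000689635 - 0.0299841j.
|F(j100)| = sqrt(Re² + Im²) = 0.02999.
20*log₁₀(0.02999) = -30.46 dB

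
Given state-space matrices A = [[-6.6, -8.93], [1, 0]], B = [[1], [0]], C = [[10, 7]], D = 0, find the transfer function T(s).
T(s) = C(sI - A)⁻¹B + D.
Characteristic polynomial det(sI - A) = s^2 + 6.6*s + 8.93.
Numerator from C·adj(sI-A)·B + D·det(sI-A) = 10*s + 7.
T(s) = (10*s + 7)/(s^2 + 6.6*s + 8.93)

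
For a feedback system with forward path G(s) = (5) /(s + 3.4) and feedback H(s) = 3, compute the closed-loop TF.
Closed-loop T = G/(1+GH).
Numerator: G_num * H_den = 5.
Denominator: G_den * H_den + G_num * H_num = (s + 3.4) + (15) = s + 18.4.
T(s) = (5)/(s + 18.4)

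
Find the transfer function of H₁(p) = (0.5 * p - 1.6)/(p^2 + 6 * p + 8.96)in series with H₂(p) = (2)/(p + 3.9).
Series: H = H₁ · H₂ = (n₁·n₂)/(d₁·d₂).
Num: n₁·n₂ = p - 3.2. Den: d₁·d₂ = p^3 + 9.9*p^2 + 32.36*p + 34.944.
H(p) = (p - 3.2)/(p^3 + 9.9*p^2 + 32.36*p + 34.944)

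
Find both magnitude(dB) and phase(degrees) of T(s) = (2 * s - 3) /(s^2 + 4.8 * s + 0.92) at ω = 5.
Substitute s = j*5: T(j5) = 0.27014 - 0.14604j.
|T| = 20*log₁₀(sqrt(Re²+Im²)) = -10.25 dB.
∠T = atan2(Im, Re) = -28.40°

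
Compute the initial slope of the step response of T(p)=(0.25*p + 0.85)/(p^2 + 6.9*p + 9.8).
IVT: y'(0⁺) = lim_{p→∞} p²·Y(p) = lim_{p→∞} p·T(p).
deg(num) = 1, deg(den) = 2, relative degree = 1, so p·T(p) → (leading num)/(leading den) = 0.25/1 = 0.25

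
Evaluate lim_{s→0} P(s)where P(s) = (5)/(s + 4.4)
DC gain = P(0) = num(0)/den(0) = 5/4.4 = 1.136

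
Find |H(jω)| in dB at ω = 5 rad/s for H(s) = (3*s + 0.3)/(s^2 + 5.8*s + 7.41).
Substitute s = j*5: H(j5) = 0.37354 - 0.236916j.
|H(j5)| = sqrt(Re² + Im²) = 0.4423.
20*log₁₀(0.4423) = -7.08 dB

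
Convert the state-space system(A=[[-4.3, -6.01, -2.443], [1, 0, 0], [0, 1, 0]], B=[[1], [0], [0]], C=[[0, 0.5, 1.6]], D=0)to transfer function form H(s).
H(s) = C(sI - A)⁻¹B + D.
Characteristic polynomial det(sI - A) = s^3 + 4.3*s^2 + 6.01*s + 2.443.
Numerator from C·adj(sI-A)·B + D·det(sI-A) = 0.5*s + 1.6.
H(s) = (0.5*s + 1.6)/(s^3 + 4.3*s^2 + 6.01*s + 2.443)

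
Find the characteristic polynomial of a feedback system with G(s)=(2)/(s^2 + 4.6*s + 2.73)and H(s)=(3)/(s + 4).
Characteristic poly = G_den * H_den + G_num * H_num = (s^3 + 8.6*s^2 + 21.13*s + 10.92) + (6) = s^3 + 8.6*s^2 + 21.13*s + 16.92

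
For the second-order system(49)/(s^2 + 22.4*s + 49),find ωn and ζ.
Standard form: ωn²/(s²+2ζωn·s+ωn²).
const=49=ωn² → ωn=7, s coeff=22.4=2ζωn → ζ=1.6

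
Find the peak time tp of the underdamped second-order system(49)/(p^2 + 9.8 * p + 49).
Standard form: ωn²/(p²+2ζωn·p+ωn²) → ωn = 7, ζ = 0.7.
ωd = ωn·√(1-ζ²) = 7·√(1-0.7²) = 4.999.
tp = π/ωd = π/4.999 = 0.6284 s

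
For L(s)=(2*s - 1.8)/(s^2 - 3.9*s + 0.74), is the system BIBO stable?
Denominator: s^2 - 3.9*s + 0.74 = (s - 3.7)(s - 0.2). Poles: 0.2, 3.7. All Re(p)<0: No (unstable)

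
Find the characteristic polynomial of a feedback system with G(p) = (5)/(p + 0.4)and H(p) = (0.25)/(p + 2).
Characteristic poly = G_den * H_den + G_num * H_num = (p^2 + 2.4*p + 0.8) + (1.25) = p^2 + 2.4*p + 2.05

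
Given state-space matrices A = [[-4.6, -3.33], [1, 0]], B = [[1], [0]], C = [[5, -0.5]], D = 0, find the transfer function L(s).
L(s) = C(sI - A)⁻¹B + D.
Characteristic polynomial det(sI - A) = s^2 + 4.6*s + 3.33.
Numerator from C·adj(sI-A)·B + D·det(sI-A) = 5*s - 0.5.
L(s) = (5*s - 0.5)/(s^2 + 4.6*s + 3.33)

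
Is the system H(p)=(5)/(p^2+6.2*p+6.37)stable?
Denominator: p^2 + 6.2*p + 6.37 = (p + 1.3)(p + 4.9). Poles: -1.3, -4.9. All Re(p)<0: Yes (stable)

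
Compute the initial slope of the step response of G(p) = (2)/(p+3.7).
IVT: y'(0⁺) = lim_{p→∞} p²·Y(p) = lim_{p→∞} p·G(p).
deg(num) = 0, deg(den) = 1, relative degree = 1, so p·G(p) → (leading num)/(leading den) = 2/1 = 2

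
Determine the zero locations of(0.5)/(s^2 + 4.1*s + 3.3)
Numerator is a nonzero constant (0.5) → Zeros: none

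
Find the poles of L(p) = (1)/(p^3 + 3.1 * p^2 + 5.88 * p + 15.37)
Set denominator = 0: p^3 + 3.1*p^2 + 5.88*p + 15.37 = (p + 2.9)(p^2 + 0.2*p + 5.3) = 0 → Poles: -0.1 + 2.3j, -0.1 - 2.3j, -2.9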